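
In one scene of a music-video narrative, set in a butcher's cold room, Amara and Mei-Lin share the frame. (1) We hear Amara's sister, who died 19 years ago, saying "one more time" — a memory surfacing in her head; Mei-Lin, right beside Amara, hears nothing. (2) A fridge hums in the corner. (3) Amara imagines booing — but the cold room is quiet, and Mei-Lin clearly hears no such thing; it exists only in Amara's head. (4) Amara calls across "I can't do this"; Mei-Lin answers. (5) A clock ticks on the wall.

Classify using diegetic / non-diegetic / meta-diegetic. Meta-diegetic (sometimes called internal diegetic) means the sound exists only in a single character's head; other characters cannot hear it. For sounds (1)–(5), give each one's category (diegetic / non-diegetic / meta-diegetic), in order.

Sound (1): it's Amara's recollection rendered as sound; the other character can't hear it, so meta-diegetic.
(2) is diegetic: a fridge is part of the location's real environment.
Sound (3): subjective to Amara: the cold room is silent and Mei-Lin hears nothing, so meta-diegetic.
(4) spoken by a character present in the story world → diegetic.
Sound (5): a clock is a real object/event in the scene's world, so diegetic.

meta-diegetic, diegetic, meta-diegetic, diegetic, diegetic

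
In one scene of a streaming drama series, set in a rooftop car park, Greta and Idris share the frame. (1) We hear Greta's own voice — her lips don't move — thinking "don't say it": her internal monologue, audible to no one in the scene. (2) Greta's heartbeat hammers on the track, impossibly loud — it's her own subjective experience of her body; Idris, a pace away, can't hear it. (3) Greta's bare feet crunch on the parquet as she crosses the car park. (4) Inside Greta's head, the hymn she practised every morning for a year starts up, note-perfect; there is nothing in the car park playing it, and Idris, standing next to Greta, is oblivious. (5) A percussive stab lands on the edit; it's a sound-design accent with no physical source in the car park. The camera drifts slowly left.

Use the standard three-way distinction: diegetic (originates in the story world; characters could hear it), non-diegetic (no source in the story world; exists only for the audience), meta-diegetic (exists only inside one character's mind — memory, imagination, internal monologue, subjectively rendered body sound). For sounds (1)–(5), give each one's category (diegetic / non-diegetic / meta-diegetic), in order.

meta-diegetic, meta-diegetic, diegetic, meta-diegetic, non-diegetic

Sound (1): internal monologue — inside Greta's mind, not spoken into the scene, so meta-diegetic.
(2) is meta-diegetic: it's Greta's internal bodily sensation rendered as sound; only Greta 'hears' it.
Sound (3): Greta's footsteps are produced in the story world, so diegetic.
Sound (4): remembered music, private to Greta — Idris is oblivious because it isn't in the room, so meta-diegetic.
(5) is non-diegetic: nothing in the scene produces it; it's an accent added for the audience.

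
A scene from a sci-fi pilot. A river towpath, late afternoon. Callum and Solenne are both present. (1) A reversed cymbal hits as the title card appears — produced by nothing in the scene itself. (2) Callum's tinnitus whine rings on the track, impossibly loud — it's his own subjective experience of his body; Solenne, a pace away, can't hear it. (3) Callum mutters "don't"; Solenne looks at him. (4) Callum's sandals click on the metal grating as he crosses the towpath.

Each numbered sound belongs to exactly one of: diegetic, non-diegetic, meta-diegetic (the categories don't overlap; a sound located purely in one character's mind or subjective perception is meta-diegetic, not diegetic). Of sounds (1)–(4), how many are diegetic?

(1) is non-diegetic: an editorial stinger — it belongs to the cut, not the story world.
Sound (2): a subjective body sound — Callum's private perception, inaudible to Solenne, so meta-diegetic.
(3) is diegetic: on-screen dialogue — Callum speaks and Solenne is there to hear.
Sound (4): a character's body making contact with the set — an in-world sound, so diegetic.
So 2 of the 4 are diegetic: (3), (4).

2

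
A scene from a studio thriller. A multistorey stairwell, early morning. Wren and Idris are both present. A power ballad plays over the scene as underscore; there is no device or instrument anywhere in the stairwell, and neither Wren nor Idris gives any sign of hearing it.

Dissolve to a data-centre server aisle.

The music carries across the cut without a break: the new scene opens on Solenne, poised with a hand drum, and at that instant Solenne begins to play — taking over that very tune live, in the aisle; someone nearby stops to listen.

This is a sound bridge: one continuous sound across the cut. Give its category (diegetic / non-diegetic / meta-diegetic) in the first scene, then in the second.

Scene one: there's no in-world source anywhere and no character hears it — underscore for the audience only → non-diegetic.
Scene two: from the moment Solenne starts playing, the tune is being performed on a hand drum inside the story world and another character hears it → diegetic.

non-diegetic, diegetic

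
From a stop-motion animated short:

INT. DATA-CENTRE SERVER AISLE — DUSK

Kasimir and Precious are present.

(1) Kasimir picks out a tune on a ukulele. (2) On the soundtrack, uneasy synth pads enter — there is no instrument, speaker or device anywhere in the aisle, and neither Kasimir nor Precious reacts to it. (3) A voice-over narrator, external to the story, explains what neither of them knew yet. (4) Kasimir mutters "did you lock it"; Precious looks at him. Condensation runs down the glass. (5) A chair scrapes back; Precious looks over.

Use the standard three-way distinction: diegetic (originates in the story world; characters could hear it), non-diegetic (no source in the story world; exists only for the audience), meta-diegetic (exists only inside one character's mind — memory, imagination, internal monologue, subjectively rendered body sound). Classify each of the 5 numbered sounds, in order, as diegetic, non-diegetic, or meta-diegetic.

diegetic, non-diegetic, non-diegetic, diegetic, diegetic

Sound (1): Kasimir is producing the music live, in the story world, so diegetic.
(2) is non-diegetic: score with no on-screen or off-screen source; it exists for the audience alone.
Sound (3): external voice-over — not a character, not heard by anyone in the scene, so non-diegetic.
Sound (4): spoken by a character present in the story world, so diegetic.
Sound (5): the sound comes from a chair physically present in the location, so diegetic.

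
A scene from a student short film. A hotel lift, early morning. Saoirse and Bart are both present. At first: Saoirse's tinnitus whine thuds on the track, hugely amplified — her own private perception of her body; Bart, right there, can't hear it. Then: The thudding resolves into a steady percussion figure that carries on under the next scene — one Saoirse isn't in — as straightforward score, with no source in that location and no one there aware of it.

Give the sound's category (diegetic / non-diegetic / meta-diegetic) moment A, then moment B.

meta-diegetic, non-diegetic

Moment A: it's Saoirse's subjective body sound, inaudible to Bart → meta-diegetic.
Moment B: detached from Saoirse and playing as sourceless score over a scene she isn't in — for the audience only → non-diegetic.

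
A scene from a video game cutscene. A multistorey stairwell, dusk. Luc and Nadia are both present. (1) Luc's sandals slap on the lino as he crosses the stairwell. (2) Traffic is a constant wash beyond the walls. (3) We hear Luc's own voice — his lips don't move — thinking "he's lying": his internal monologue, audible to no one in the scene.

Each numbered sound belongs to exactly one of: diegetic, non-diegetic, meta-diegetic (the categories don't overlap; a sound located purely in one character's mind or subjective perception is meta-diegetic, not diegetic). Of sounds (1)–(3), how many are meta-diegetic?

1

(1) is diegetic: it's the physical sound of Luc moving in the space.
Sound (2): ambient/room sound belonging to the story's physical space, so diegetic.
(3) is meta-diegetic: Luc's thought-voice: a private mental sound no other character can hear.
So 1 of the 3 is meta-diegetic: (3).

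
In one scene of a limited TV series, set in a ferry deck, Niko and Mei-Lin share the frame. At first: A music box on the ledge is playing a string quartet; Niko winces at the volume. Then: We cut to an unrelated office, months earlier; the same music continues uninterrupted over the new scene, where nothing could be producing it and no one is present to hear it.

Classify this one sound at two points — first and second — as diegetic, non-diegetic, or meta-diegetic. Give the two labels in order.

diegetic, non-diegetic

First: a music box is a real in-scene source and Niko reacts to it → diegetic.
Second: there is no longer any in-world source and no one can hear it — it has become underscore → non-diegetic.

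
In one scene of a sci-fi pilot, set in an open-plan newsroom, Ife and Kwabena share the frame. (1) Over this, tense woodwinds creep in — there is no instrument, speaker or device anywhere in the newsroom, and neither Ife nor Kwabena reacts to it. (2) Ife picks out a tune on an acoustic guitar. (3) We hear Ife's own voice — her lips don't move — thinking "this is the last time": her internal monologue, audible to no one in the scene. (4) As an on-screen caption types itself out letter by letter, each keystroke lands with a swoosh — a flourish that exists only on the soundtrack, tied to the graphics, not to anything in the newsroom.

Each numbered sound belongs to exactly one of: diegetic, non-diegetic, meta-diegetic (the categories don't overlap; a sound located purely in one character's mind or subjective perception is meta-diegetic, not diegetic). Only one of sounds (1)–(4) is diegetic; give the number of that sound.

(1) is non-diegetic: score with no on-screen or off-screen source; it exists for the audience alone.
Sound (2): the instrument and the performer are both in the scene, so diegetic.
Sound (3): it's Ife's unspoken thought, heard only by the audience via her subjectivity, so meta-diegetic.
(4) is non-diegetic: it accompanies on-screen graphics, not anything inside the story world.
Only (2) is diegetic.

2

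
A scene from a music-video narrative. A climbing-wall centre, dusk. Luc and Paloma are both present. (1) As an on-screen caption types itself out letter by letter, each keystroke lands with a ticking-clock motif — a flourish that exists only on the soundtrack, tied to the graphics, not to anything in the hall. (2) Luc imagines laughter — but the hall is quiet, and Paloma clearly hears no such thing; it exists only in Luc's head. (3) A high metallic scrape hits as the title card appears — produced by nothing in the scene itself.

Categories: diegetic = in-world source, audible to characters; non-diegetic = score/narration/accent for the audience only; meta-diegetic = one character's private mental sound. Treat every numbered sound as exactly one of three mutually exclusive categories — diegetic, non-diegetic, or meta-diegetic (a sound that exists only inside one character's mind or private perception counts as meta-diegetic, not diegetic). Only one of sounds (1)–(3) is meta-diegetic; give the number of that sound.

2

(1) is non-diegetic: it accompanies on-screen graphics, not anything inside the story world.
Sound (2): the sound is imagined by Luc; nothing in the story world is producing it and Paloma can't hear it, so meta-diegetic.
Sound (3): it's a sound-design accent with no in-world source; no one in the scene can hear it, so non-diegetic.
Only (2) is meta-diegetic.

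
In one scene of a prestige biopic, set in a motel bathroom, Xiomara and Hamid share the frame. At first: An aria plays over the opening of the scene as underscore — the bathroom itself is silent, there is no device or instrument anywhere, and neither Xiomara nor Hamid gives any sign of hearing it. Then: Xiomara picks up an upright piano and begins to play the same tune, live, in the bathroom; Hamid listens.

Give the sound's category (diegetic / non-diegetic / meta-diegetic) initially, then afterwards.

non-diegetic, diegetic

Initially: no in-world source exists and no character can hear it — underscore → non-diegetic.
Afterwards: an upright piano is now a real source in the story world and the characters hear it → diegetic.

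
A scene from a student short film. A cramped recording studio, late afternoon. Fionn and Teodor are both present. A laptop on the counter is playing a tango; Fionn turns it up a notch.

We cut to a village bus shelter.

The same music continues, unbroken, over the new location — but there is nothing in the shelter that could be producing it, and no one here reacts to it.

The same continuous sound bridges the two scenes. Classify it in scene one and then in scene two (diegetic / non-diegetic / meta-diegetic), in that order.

Scene one: a laptop is an on-screen source and Fionn reacts to it → diegetic.
Scene two: there is no source in the shelter and no one hears it — it's now underscore → non-diegetic.

diegetic, non-diegetic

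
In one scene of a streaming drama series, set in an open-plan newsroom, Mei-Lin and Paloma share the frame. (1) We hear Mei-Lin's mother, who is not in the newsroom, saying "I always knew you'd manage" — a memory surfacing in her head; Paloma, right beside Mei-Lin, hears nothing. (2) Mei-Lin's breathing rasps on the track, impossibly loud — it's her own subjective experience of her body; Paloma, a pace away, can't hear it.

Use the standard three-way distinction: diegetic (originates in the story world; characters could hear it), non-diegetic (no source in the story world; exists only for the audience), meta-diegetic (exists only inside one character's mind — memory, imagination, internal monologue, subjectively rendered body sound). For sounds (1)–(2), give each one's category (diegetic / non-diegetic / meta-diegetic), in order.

(1) is meta-diegetic: a remembered line, private to Mei-Lin — not present in the room, not audible to Paloma.
Sound (2): point-of-audition from inside Mei-Lin's body; not a sound in the room, so meta-diegetic.

meta-diegetic, meta-diegetic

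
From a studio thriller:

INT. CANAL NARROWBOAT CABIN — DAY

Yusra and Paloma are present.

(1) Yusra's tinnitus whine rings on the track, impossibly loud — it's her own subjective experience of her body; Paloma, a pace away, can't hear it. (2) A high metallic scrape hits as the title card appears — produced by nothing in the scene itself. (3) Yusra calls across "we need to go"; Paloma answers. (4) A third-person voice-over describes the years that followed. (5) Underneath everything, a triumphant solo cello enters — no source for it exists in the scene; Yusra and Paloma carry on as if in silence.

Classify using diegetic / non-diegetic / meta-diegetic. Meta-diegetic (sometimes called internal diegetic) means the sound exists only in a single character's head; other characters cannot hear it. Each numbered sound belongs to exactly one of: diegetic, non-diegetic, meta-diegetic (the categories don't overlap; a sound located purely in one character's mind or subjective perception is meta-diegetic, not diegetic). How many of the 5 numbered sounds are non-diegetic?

(1) point-of-audition from inside Yusra's body; not a sound in the room → meta-diegetic.
(2) is non-diegetic: nothing in the scene produces it; it's an accent added for the audience.
(3) on-screen dialogue — Yusra speaks and Paloma is there to hear → diegetic.
Sound (4): commentary laid over the scene from outside the fiction, so non-diegetic.
Sound (5): nothing in the cabin produces it and the characters don't hear it — pure soundtrack, so non-diegetic.
Non-diegetic: (2), (4), (5) — that's 3.

3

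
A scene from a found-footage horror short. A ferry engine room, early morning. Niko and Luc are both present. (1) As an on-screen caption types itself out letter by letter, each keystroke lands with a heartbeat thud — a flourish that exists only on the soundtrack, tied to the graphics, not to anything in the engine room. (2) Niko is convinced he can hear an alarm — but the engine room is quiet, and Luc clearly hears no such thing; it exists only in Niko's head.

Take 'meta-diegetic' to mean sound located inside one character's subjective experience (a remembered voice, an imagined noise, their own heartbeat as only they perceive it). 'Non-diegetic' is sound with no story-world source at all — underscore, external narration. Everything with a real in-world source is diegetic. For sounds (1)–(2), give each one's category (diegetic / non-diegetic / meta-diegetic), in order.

non-diegetic, meta-diegetic

Sound (1): the caption isn't part of the story world, so neither is the sound tied to it, so non-diegetic.
Sound (2): subjective to Niko: the engine room is silent and Luc hears nothing, so meta-diegetic.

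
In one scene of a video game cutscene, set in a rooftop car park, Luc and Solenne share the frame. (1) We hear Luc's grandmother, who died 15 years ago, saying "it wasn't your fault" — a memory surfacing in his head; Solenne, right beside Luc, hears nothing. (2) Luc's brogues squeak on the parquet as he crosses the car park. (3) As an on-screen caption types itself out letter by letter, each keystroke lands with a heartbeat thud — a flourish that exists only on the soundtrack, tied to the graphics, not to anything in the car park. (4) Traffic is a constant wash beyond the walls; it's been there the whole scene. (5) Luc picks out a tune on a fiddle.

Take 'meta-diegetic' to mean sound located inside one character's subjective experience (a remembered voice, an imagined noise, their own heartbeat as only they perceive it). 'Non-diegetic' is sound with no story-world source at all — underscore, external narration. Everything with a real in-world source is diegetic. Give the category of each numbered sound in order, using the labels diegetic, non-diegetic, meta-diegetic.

Sound (1): it's Luc's recollection rendered as sound; the other character can't hear it, so meta-diegetic.
(2) is diegetic: it's the physical sound of Luc moving in the space.
(3) is non-diegetic: it accompanies on-screen graphics, not anything inside the story world.
Sound (4): it's the actual ambient sound of the location, so diegetic.
(5) is diegetic: a character is playing a fiddle on screen.

meta-diegetic, diegetic, non-diegetic, diegetic, diegetic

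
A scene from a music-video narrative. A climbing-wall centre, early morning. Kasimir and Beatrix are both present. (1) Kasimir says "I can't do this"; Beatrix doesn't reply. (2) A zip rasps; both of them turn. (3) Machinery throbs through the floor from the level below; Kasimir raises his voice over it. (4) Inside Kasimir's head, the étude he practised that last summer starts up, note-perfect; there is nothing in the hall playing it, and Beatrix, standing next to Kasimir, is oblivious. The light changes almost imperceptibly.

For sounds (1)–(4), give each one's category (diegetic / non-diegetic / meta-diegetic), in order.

Sound (1): Kasimir is a character speaking aloud in the scene, so diegetic.
Sound (2): a zip is a real object/event in the scene's world, so diegetic.
Sound (3): ambient/room sound belonging to the story's physical space, so diegetic.
(4) is meta-diegetic: remembered music, private to Kasimir — Beatrix is oblivious because it isn't in the room.

diegetic, diegetic, diegetic, meta-diegetic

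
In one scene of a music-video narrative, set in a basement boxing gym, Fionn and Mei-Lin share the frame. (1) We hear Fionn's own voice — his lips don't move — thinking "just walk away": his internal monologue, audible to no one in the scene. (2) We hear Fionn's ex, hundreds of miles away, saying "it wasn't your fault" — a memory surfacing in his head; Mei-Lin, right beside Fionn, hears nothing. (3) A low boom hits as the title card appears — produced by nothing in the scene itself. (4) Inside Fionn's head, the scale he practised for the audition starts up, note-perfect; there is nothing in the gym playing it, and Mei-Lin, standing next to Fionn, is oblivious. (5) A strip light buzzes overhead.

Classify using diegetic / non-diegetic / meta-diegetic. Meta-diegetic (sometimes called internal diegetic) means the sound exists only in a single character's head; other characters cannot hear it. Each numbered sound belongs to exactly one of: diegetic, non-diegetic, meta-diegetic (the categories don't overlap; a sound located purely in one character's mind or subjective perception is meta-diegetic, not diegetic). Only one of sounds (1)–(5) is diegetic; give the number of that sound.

(1) is meta-diegetic: internal monologue — inside Fionn's mind, not spoken into the scene.
(2) is meta-diegetic: it's Fionn's recollection rendered as sound; the other character can't hear it.
(3) nothing in the scene produces it; it's an accent added for the audience → non-diegetic.
(4) the music is a memory playing inside Fionn's mind alone; no real-world source, Mei-Lin can't hear it → meta-diegetic.
Sound (5): ambient/room sound belonging to the story's physical space, so diegetic.
Only (5) is diegetic.

5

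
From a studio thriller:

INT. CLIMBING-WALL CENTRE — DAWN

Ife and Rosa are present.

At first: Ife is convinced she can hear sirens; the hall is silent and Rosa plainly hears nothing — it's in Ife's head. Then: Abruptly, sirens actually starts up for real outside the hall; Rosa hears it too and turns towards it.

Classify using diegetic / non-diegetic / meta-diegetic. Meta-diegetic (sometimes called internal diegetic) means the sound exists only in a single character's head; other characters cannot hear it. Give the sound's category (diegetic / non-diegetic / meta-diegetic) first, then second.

First: only Ife 'hears' it — imagined, in her mind → meta-diegetic.
Second: now there's a real external source and Rosa hears it too — in the story world → diegetic.

meta-diegetic, diegetic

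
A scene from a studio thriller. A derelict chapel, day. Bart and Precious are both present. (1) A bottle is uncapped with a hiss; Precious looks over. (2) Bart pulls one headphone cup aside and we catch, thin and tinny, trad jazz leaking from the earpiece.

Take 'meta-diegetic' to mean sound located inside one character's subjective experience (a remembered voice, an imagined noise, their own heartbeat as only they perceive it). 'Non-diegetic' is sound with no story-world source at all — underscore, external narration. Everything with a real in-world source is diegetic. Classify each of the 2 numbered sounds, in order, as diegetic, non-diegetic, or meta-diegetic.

Sound (1): a bottle is a real object/event in the scene's world, so diegetic.
(2) is diegetic: the headphones are an on-screen source.

diegetic, diegetic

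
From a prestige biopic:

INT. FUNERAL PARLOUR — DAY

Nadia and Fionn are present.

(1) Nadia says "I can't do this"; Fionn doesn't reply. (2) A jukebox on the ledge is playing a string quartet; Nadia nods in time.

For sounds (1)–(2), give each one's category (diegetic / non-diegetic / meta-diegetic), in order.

diegetic, diegetic

Sound (1): spoken by a character present in the story world, so diegetic.
(2) source music from a jukebox, which exists in the story world → diegetic.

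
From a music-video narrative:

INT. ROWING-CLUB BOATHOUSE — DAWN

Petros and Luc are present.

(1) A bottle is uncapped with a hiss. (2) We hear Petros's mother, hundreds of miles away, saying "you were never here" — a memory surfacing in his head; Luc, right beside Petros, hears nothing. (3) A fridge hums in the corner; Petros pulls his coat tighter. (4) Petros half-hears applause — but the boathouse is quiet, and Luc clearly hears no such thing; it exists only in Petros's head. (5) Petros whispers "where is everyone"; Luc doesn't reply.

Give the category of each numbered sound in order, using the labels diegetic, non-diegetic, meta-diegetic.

(1) a bottle is a real object/event in the scene's world → diegetic.
Sound (2): the voice is a memory playing only inside Petros's mind; Luc can't hear it, so meta-diegetic.
Sound (3): ambient/room sound belonging to the story's physical space, so diegetic.
Sound (4): subjective to Petros: the boathouse is silent and Luc hears nothing, so meta-diegetic.
(5) is diegetic: on-screen dialogue — Petros speaks and Luc is there to hear.

diegetic, meta-diegetic, diegetic, meta-diegetic, diegetic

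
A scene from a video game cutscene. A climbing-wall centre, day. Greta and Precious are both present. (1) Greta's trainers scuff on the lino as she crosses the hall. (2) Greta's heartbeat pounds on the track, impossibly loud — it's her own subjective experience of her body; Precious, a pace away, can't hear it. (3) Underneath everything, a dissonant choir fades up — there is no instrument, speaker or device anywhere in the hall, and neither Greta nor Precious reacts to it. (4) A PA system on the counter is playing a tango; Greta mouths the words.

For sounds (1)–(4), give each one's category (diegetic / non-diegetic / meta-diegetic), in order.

Sound (1): a character's body making contact with the set — an in-world sound, so diegetic.
(2) point-of-audition from inside Greta's body; not a sound in the room → meta-diegetic.
(3) is non-diegetic: it has no source in the story world and no character can hear it — it's underscore.
Sound (4): the music comes from an on-screen device that Greta responds to, so diegetic.

diegetic, meta-diegetic, non-diegetic, diegetic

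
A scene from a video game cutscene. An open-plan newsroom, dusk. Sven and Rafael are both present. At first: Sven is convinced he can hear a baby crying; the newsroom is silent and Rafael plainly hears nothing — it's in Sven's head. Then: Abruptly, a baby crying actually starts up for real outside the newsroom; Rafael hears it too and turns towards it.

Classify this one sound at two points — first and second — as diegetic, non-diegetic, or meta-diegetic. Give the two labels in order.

First: only Sven 'hears' it — imagined, in his mind → meta-diegetic.
Second: now there's a real external source and Rafael hears it too — in the story world → diegetic.

meta-diegetic, diegetic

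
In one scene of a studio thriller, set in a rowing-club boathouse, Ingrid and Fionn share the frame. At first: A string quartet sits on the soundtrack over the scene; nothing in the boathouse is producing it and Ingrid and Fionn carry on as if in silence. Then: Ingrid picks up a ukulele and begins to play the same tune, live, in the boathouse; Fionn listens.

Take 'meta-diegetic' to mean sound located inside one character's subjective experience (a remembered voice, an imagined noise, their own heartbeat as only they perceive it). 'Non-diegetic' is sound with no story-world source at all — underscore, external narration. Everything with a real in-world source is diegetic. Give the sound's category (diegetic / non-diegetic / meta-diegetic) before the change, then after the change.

Before the change: no in-world source exists and no character can hear it — underscore → non-diegetic.
After the change: a ukulele is now a real source in the story world and the characters hear it → diegetic.

non-diegetic, diegetic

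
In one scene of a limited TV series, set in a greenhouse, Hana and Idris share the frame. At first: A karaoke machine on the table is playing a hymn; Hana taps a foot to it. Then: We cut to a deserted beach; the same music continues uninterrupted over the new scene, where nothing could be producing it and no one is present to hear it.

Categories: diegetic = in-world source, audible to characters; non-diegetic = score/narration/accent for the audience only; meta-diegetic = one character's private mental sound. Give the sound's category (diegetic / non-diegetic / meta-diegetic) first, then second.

diegetic, non-diegetic

First: a karaoke machine is a real in-scene source and Hana reacts to it → diegetic.
Second: there is no longer any in-world source and no one can hear it — it has become underscore → non-diegetic.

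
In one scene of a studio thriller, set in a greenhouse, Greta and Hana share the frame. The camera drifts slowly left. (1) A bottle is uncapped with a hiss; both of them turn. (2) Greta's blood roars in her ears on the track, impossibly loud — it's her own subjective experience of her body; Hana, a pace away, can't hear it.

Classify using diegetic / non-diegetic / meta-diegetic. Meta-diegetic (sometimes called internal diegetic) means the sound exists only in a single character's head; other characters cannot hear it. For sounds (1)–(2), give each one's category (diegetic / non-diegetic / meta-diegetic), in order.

Sound (1): an in-world source (a bottle); characters could hear it, so diegetic.
(2) is meta-diegetic: it's Greta's internal bodily sensation rendered as sound; only Greta 'hears' it.

diegetic, meta-diegetic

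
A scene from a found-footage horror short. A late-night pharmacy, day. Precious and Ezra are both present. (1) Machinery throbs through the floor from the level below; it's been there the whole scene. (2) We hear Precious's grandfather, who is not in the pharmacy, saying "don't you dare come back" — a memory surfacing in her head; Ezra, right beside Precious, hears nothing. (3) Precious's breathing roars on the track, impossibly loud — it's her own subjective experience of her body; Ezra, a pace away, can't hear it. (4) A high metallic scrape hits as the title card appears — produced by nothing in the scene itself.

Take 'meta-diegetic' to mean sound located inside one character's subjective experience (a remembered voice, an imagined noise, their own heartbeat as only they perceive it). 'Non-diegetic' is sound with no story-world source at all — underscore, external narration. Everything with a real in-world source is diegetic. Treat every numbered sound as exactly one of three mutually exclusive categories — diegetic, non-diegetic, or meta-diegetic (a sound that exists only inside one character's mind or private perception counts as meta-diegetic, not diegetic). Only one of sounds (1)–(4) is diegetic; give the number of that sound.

Sound (1): ambient/room sound belonging to the story's physical space, so diegetic.
(2) is meta-diegetic: the voice is a memory playing only inside Precious's mind; Ezra can't hear it.
(3) a subjective body sound — Precious's private perception, inaudible to Ezra → meta-diegetic.
(4) is non-diegetic: it's a sound-design accent with no in-world source; no one in the scene can hear it.
Only (1) is diegetic.

1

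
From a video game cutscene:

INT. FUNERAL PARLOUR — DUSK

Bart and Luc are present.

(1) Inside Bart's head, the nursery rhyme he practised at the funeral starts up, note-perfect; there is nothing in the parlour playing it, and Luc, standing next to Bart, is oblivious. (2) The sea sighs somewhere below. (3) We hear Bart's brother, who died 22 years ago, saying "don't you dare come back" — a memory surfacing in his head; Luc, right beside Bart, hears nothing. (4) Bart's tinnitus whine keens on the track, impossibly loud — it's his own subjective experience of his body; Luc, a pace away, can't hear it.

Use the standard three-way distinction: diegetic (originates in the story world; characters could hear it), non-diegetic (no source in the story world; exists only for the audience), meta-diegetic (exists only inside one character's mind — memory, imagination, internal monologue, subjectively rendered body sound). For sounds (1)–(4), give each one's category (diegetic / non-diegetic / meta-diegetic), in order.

(1) the music is a memory playing inside Bart's mind alone; no real-world source, Luc can't hear it → meta-diegetic.
(2) is diegetic: ambient/room sound belonging to the story's physical space.
(3) is meta-diegetic: the voice is a memory playing only inside Bart's mind; Luc can't hear it.
(4) is meta-diegetic: a subjective body sound — Bart's private perception, inaudible to Luc.

meta-diegetic, diegetic, meta-diegetic, meta-diegetic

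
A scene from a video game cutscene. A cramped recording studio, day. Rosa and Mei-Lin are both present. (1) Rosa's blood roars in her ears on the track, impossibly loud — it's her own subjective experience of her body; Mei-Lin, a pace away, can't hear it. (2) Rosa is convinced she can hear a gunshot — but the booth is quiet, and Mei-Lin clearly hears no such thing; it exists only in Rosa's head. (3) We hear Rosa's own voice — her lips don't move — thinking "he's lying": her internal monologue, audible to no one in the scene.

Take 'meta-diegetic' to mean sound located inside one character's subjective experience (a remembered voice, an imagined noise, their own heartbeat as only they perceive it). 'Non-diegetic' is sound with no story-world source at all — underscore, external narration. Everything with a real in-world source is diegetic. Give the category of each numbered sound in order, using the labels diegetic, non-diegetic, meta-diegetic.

Sound (1): it's Rosa's internal bodily sensation rendered as sound; only Rosa 'hears' it, so meta-diegetic.
(2) the sound is imagined by Rosa; nothing in the story world is producing it and Mei-Lin can't hear it → meta-diegetic.
Sound (3): Rosa's thought-voice: a private mental sound no other character can hear, so meta-diegetic.

meta-diegetic, meta-diegetic, meta-diegetic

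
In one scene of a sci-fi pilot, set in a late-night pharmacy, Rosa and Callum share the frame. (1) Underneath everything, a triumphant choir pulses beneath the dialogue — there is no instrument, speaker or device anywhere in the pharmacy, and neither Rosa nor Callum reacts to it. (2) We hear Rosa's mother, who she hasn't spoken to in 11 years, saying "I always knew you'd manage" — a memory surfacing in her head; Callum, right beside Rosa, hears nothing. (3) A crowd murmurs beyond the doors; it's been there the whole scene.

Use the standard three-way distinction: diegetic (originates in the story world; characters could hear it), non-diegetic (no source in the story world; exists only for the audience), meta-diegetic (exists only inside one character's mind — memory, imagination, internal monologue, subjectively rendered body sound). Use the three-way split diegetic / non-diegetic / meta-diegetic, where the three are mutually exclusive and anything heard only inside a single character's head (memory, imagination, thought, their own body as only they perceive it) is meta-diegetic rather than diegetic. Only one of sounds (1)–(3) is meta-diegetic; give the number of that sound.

2

(1) score with no on-screen or off-screen source; it exists for the audience alone → non-diegetic.
Sound (2): the voice is a memory playing only inside Rosa's mind; Callum can't hear it, so meta-diegetic.
(3) is diegetic: a crowd is part of the location's real environment.
Only (2) is meta-diegetic.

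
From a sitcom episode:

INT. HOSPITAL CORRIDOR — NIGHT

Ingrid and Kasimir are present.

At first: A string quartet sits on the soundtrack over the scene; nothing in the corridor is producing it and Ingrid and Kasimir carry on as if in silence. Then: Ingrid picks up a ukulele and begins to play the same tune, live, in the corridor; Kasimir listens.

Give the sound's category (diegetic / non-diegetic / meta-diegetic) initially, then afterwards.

non-diegetic, diegetic

Initially: no in-world source exists and no character can hear it — underscore → non-diegetic.
Afterwards: a ukulele is now a real source in the story world and the characters hear it → diegetic.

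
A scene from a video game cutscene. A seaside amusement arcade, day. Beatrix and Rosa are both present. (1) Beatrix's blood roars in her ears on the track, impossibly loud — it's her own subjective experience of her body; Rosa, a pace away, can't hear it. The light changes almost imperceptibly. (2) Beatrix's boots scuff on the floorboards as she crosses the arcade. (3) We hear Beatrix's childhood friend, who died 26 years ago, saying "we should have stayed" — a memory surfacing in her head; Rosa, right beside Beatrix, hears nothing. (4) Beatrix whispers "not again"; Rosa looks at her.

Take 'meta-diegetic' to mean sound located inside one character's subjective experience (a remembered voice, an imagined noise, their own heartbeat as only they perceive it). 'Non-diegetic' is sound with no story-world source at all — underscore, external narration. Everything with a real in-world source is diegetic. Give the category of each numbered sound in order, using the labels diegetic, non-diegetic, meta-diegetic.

meta-diegetic, diegetic, meta-diegetic, diegetic

Sound (1): a subjective body sound — Beatrix's private perception, inaudible to Rosa, so meta-diegetic.
Sound (2): Beatrix's footsteps are produced in the story world, so diegetic.
Sound (3): a remembered line, private to Beatrix — not present in the room, not audible to Rosa, so meta-diegetic.
(4) on-screen dialogue — Beatrix speaks and Rosa is there to hear → diegetic.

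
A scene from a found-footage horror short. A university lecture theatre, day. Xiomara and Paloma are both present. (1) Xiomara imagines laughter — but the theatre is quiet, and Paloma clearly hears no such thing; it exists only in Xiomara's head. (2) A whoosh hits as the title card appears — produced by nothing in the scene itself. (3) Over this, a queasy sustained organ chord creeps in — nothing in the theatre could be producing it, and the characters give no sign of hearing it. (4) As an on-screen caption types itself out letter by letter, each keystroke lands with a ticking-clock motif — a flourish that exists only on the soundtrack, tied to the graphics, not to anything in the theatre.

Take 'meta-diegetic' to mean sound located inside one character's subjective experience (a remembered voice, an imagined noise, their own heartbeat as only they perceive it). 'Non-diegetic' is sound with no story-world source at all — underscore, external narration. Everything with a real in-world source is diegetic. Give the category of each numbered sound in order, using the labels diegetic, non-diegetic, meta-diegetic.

(1) is meta-diegetic: subjective to Xiomara: the theatre is silent and Paloma hears nothing.
(2) is non-diegetic: it's a sound-design accent with no in-world source; no one in the scene can hear it.
(3) is non-diegetic: it has no source in the story world and no character can hear it — it's underscore.
Sound (4): sound married to a title/caption — outside the diegesis by definition, so non-diegetic.

meta-diegetic, non-diegetic, non-diegetic, non-diegetic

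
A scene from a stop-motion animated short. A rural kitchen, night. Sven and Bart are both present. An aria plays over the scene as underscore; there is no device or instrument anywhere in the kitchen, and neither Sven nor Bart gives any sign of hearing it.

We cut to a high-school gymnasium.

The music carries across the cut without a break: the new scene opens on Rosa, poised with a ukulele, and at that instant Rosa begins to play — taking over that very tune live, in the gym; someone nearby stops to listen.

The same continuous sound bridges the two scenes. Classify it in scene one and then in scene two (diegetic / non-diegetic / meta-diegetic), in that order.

Scene one: there's no in-world source anywhere and no character hears it — underscore for the audience only → non-diegetic.
Scene two: from the moment Rosa starts playing, the tune is being performed on a ukulele inside the story world and another character hears it → diegetic.

non-diegetic, diegetic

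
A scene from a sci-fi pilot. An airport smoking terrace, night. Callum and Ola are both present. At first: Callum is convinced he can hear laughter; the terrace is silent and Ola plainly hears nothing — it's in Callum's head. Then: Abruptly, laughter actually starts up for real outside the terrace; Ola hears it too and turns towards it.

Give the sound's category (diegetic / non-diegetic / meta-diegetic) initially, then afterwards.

Initially: only Callum 'hears' it — imagined, in his mind → meta-diegetic.
Afterwards: now there's a real external source and Ola hears it too — in the story world → diegetic.

meta-diegetic, diegetic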